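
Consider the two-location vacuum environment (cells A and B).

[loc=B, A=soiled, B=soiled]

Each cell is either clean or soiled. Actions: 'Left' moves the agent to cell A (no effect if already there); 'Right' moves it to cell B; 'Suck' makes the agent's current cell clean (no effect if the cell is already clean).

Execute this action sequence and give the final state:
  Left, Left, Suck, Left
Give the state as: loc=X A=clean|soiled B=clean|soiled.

step 1/4 (Left): loc=A A=soiled B=soiled
step 2/4 (Left): loc=A A=soiled B=soiled
step 3/4 (Suck): loc=A A=clean B=soiled
step 4/4 (Left): loc=A A=clean B=soiled

loc=A A=clean B=soiled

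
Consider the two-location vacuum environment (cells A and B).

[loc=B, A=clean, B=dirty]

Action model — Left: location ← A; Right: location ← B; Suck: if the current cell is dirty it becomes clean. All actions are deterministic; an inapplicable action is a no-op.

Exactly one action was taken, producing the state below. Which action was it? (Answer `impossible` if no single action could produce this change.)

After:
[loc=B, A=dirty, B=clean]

try  Left: in A — A clean, B dirty
try Right: in B — A clean, B dirty
try  Suck: in B — A clean, B clean
no single action produces the after-state

impossible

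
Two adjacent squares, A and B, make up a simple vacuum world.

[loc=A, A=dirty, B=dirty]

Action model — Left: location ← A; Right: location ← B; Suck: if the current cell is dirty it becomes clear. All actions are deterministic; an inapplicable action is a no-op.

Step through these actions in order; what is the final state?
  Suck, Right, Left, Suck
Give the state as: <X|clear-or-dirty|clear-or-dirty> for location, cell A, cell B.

<A|clear|dirty>

step 1/4 (Suck): <A|clear|dirty>
step 2/4 (Right): <B|clear|dirty>
step 3/4 (Left): <A|clear|dirty>
step 4/4 (Suck): <A|clear|dirty>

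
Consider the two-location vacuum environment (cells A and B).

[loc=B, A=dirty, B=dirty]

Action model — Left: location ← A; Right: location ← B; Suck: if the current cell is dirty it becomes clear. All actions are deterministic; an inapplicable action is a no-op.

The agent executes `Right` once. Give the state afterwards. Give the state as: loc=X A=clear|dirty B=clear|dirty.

start: loc=B A=dirty B=dirty
t=1 Right ⇒ loc=B A=dirty B=dirty

loc=B A=dirty B=dirty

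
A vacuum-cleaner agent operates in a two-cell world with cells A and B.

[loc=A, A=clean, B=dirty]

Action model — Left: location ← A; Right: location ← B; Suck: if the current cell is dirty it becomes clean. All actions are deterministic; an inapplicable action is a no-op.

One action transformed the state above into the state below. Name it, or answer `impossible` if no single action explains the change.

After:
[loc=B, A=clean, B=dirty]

try  Left: in A — A clean, B dirty
try Right: in B — A clean, B dirty  ← match
try  Suck: in A — A clean, B dirty

Right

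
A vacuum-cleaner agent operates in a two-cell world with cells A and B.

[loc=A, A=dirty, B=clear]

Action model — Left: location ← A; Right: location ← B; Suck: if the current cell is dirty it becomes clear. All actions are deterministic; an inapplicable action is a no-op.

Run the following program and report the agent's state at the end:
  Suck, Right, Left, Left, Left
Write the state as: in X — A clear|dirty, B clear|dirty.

t=1 Suck ⇒ in A — A clear, B clear
t=2 Right ⇒ in B — A clear, B clear
t=3 Left ⇒ in A — A clear, B clear
t=4 Left ⇒ in A — A clear, B clear
t=5 Left ⇒ in A — A clear, B clear

in A — A clear, B clear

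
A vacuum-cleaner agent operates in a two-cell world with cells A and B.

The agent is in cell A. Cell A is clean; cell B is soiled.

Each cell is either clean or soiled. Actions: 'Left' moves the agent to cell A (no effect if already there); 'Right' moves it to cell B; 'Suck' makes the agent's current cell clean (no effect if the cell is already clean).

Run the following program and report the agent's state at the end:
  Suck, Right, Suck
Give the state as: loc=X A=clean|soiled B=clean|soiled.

[1] after Suck: loc=A A=clean B=soiled
[2] after Right: loc=B A=clean B=soiled
[3] after Suck: loc=B A=clean B=clean

loc=B A=clean B=clean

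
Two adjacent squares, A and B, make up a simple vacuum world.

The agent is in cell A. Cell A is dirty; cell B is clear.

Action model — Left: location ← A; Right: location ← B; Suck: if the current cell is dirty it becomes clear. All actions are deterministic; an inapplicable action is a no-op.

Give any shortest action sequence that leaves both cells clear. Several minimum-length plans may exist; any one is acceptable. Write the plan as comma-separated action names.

1) do Suck; now in A — A clear, B clear
min 1: A is dirty, one Suck

Suck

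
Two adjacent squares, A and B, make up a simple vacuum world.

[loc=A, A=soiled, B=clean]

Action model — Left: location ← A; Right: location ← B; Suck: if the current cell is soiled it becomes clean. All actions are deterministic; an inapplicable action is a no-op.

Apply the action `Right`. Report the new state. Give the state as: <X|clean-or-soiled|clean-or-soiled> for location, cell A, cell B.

start: <A|soiled|clean>
[1] after Right: <B|soiled|clean>

<B|soiled|clean>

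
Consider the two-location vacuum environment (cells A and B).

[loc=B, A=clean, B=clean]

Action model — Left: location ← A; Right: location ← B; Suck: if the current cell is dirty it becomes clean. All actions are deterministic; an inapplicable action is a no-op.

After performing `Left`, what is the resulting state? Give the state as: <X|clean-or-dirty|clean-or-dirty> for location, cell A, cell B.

start: <B|clean|clean>
1. Left → <A|clean|clean>

<A|clean|clean>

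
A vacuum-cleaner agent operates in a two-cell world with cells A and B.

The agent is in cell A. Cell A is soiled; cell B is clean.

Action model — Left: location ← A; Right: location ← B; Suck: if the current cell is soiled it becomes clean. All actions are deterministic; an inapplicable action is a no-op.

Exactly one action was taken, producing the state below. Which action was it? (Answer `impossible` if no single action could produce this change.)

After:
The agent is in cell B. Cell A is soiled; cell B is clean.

Right

try  Left: loc=A A=soiled B=clean
try Right: loc=B A=soiled B=clean  ← match
try  Suck: loc=A A=clean B=clean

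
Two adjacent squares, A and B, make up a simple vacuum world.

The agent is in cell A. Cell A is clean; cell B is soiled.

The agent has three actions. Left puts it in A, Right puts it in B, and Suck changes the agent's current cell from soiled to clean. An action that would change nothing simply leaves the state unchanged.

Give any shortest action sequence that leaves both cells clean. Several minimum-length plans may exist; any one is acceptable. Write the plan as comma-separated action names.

1) do Right; now loc=B A=clean B=soiled
2) do Suck; now loc=B A=clean B=clean
min 2: go B then Suck

Right, Suck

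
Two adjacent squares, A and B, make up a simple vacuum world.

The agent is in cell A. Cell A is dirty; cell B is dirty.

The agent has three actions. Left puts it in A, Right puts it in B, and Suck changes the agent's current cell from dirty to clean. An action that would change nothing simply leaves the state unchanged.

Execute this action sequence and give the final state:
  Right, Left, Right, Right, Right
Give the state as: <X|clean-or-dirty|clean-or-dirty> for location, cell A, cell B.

t=1 Right ⇒ <B|dirty|dirty>
t=2 Left ⇒ <A|dirty|dirty>
t=3 Right ⇒ <B|dirty|dirty>
t=4 Right ⇒ <B|dirty|dirty>
t=5 Right ⇒ <B|dirty|dirty>

<B|dirty|dirty>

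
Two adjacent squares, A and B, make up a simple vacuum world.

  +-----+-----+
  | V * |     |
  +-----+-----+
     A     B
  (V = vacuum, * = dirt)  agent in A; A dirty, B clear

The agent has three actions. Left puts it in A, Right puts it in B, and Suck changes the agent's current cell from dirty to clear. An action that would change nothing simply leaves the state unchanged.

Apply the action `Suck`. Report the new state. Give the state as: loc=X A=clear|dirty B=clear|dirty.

loc=A A=clear B=clear

start: loc=A A=dirty B=clear
1) do Suck; now loc=A A=clear B=clear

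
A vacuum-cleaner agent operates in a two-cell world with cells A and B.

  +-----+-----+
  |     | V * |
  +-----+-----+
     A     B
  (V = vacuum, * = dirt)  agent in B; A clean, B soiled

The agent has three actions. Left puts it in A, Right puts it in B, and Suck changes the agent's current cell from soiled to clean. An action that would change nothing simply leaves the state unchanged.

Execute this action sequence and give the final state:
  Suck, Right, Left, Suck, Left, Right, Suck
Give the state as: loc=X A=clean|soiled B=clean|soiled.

loc=B A=clean B=clean

1. Suck → loc=B A=clean B=clean
2. Right → loc=B A=clean B=clean
3. Left → loc=A A=clean B=clean
4. Suck → loc=A A=clean B=clean
5. Left → loc=A A=clean B=clean
6. Right → loc=B A=clean B=clean
7. Suck → loc=B A=clean B=clean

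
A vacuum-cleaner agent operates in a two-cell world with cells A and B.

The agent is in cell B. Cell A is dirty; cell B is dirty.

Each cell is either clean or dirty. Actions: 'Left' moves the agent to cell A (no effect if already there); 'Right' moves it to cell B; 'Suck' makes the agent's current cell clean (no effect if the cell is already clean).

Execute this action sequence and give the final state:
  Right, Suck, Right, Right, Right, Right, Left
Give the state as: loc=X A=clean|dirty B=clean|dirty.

loc=A A=dirty B=clean

t=1 Right ⇒ loc=B A=dirty B=dirty
t=2 Suck ⇒ loc=B A=dirty B=clean
t=3 Right ⇒ loc=B A=dirty B=clean
t=4 Right ⇒ loc=B A=dirty B=clean
t=5 Right ⇒ loc=B A=dirty B=clean
t=6 Right ⇒ loc=B A=dirty B=clean
t=7 Left ⇒ loc=A A=dirty B=clean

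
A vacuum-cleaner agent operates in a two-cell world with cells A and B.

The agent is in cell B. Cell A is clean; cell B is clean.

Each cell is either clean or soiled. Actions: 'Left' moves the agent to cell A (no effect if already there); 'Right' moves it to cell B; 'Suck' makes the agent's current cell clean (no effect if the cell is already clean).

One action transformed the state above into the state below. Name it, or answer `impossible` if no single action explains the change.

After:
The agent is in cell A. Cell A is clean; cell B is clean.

try  Left: loc=A A=clean B=clean  ← match
try Right: loc=B A=clean B=clean
try  Suck: loc=B A=clean B=clean

Left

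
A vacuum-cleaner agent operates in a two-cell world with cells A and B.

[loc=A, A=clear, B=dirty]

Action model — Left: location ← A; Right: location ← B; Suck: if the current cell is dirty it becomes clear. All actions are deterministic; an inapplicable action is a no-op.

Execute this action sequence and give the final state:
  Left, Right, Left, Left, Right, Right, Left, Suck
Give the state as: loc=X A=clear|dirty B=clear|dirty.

Left (#1): loc=A A=clear B=dirty
Right (#2): loc=B A=clear B=dirty
Left (#3): loc=A A=clear B=dirty
Left (#4): loc=A A=clear B=dirty
Right (#5): loc=B A=clear B=dirty
Right (#6): loc=B A=clear B=dirty
Left (#7): loc=A A=clear B=dirty
Suck (#8): loc=A A=clear B=dirty

loc=A A=clear B=dirty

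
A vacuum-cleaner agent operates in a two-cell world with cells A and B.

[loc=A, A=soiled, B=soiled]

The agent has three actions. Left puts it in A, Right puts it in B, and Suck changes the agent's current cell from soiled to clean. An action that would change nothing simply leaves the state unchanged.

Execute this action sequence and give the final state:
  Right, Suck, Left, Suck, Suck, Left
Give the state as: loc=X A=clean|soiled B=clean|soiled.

step 1/6 (Right): loc=B A=soiled B=soiled
step 2/6 (Suck): loc=B A=soiled B=clean
step 3/6 (Left): loc=A A=soiled B=clean
step 4/6 (Suck): loc=A A=clean B=clean
step 5/6 (Suck): loc=A A=clean B=clean
step 6/6 (Left): loc=A A=clean B=clean

loc=A A=clean B=clean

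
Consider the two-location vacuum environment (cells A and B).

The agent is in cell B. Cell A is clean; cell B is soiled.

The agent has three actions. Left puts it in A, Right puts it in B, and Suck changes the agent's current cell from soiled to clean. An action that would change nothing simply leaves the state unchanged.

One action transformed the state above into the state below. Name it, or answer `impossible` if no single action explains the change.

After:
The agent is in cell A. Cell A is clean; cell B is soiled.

try  Left: loc=A A=clean B=soiled  ← match
try Right: loc=B A=clean B=soiled
try  Suck: loc=B A=clean B=clean

Left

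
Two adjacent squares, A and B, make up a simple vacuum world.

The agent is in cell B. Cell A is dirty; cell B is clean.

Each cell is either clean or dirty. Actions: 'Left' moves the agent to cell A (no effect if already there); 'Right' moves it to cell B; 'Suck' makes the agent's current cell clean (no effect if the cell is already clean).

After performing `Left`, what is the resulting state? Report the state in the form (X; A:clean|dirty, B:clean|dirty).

(A; A:dirty, B:clean)

start: (B; A:dirty, B:clean)
[1] after Left: (A; A:dirty, B:clean)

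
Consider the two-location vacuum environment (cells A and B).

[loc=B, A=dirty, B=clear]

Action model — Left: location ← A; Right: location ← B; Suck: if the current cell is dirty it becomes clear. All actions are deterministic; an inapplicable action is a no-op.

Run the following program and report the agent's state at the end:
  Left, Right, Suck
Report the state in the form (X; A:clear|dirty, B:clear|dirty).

1) do Left; now (A; A:dirty, B:clear)
2) do Right; now (B; A:dirty, B:clear)
3) do Suck; now (B; A:dirty, B:clear)

(B; A:dirty, B:clear)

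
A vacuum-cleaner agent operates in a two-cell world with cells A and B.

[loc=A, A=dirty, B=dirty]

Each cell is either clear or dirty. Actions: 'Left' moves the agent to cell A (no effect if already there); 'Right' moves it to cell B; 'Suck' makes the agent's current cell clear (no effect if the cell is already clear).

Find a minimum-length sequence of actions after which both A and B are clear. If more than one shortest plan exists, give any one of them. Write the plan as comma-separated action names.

1. Suck → in A — A clear, B dirty
2. Right → in B — A clear, B dirty
3. Suck → in B — A clear, B clear
min 3: Suck A + move + Suck B

Suck, Right, Suck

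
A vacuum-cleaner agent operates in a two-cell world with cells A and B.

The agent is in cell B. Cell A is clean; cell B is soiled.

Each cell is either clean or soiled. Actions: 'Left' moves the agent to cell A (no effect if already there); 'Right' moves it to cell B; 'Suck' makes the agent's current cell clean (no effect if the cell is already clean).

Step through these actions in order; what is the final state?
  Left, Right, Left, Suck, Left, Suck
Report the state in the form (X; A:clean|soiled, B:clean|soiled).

(A; A:clean, B:soiled)

t=1 Left ⇒ (A; A:clean, B:soiled)
t=2 Right ⇒ (B; A:clean, B:soiled)
t=3 Left ⇒ (A; A:clean, B:soiled)
t=4 Suck ⇒ (A; A:clean, B:soiled)
t=5 Left ⇒ (A; A:clean, B:soiled)
t=6 Suck ⇒ (A; A:clean, B:soiled)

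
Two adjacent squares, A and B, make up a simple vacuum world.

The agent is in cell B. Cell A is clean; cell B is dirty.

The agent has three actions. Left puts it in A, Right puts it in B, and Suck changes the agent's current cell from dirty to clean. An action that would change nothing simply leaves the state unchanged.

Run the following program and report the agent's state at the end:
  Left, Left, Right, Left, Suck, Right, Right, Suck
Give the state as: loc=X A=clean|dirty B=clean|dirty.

loc=B A=clean B=clean

1) do Left; now loc=A A=clean B=dirty
2) do Left; now loc=A A=clean B=dirty
3) do Right; now loc=B A=clean B=dirty
4) do Left; now loc=A A=clean B=dirty
5) do Suck; now loc=A A=clean B=dirty
6) do Right; now loc=B A=clean B=dirty
7) do Right; now loc=B A=clean B=dirty
8) do Suck; now loc=B A=clean B=clean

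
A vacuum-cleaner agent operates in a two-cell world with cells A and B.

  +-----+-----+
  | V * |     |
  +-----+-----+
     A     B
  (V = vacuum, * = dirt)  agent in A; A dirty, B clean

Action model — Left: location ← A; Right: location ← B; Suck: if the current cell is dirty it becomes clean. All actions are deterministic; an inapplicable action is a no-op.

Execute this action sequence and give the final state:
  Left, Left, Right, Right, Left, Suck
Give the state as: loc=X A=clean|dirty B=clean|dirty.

t=1 Left ⇒ loc=A A=dirty B=clean
t=2 Left ⇒ loc=A A=dirty B=clean
t=3 Right ⇒ loc=B A=dirty B=clean
t=4 Right ⇒ loc=B A=dirty B=clean
t=5 Left ⇒ loc=A A=dirty B=clean
t=6 Suck ⇒ loc=A A=clean B=clean

loc=A A=clean B=clean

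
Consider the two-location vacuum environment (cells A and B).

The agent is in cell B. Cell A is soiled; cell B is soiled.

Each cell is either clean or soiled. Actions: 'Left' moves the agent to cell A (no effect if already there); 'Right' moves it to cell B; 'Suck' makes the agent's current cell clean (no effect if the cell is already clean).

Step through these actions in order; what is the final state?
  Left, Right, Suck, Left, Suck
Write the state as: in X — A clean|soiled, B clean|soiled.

in A — A clean, B clean

t=1 Left ⇒ in A — A soiled, B soiled
t=2 Right ⇒ in B — A soiled, B soiled
t=3 Suck ⇒ in B — A soiled, B clean
t=4 Left ⇒ in A — A soiled, B clean
t=5 Suck ⇒ in A — A clean, B clean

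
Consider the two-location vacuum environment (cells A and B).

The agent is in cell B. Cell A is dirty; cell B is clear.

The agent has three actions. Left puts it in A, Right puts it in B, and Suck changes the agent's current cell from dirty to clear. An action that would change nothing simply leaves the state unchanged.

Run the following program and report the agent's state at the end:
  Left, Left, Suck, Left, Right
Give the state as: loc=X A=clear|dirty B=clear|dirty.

loc=B A=clear B=clear

Left (#1): loc=A A=dirty B=clear
Left (#2): loc=A A=dirty B=clear
Suck (#3): loc=A A=clear B=clear
Left (#4): loc=A A=clear B=clear
Right (#5): loc=B A=clear B=clear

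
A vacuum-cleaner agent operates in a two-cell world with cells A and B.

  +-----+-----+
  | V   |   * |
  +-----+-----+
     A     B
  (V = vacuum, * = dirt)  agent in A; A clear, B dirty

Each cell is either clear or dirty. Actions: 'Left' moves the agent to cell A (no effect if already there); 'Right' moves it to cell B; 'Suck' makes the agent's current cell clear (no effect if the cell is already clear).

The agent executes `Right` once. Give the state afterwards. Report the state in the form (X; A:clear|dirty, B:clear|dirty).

start: (A; A:clear, B:dirty)
[1] after Right: (B; A:clear, B:dirty)

(B; A:clear, B:dirty)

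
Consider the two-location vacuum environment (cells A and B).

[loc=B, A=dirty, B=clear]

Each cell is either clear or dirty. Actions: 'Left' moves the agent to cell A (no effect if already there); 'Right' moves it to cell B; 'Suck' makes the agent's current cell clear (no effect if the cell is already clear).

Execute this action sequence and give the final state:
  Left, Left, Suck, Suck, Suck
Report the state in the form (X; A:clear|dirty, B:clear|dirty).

(A; A:clear, B:clear)

1. Left → (A; A:dirty, B:clear)
2. Left → (A; A:dirty, B:clear)
3. Suck → (A; A:clear, B:clear)
4. Suck → (A; A:clear, B:clear)
5. Suck → (A; A:clear, B:clear)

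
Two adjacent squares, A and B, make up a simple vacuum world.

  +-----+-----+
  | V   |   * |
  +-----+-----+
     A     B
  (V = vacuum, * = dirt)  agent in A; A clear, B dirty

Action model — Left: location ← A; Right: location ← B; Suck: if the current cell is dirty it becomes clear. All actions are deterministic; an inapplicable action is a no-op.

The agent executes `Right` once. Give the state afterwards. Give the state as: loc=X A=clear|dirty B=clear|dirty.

loc=B A=clear B=dirty

start: loc=A A=clear B=dirty
step 1/1 (Right): loc=B A=clear B=dirty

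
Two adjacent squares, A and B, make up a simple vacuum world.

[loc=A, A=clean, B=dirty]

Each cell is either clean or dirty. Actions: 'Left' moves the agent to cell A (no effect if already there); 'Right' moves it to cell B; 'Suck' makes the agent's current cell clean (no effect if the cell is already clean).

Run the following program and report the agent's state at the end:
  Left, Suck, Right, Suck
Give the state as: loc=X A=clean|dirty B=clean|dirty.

1. Left → loc=A A=clean B=dirty
2. Suck → loc=A A=clean B=dirty
3. Right → loc=B A=clean B=dirty
4. Suck → loc=B A=clean B=clean

loc=B A=clean B=clean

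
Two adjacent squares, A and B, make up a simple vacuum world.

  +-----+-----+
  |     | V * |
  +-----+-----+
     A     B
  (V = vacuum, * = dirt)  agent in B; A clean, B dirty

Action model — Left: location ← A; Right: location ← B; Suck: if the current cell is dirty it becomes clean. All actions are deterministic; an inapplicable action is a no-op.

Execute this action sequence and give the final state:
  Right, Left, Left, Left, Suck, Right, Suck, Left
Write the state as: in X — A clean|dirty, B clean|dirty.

in A — A clean, B clean

step 1/8 (Right): in B — A clean, B dirty
step 2/8 (Left): in A — A clean, B dirty
step 3/8 (Left): in A — A clean, B dirty
step 4/8 (Left): in A — A clean, B dirty
step 5/8 (Suck): in A — A clean, B dirty
step 6/8 (Right): in B — A clean, B dirty
step 7/8 (Suck): in B — A clean, B clean
step 8/8 (Left): in A — A clean, B clean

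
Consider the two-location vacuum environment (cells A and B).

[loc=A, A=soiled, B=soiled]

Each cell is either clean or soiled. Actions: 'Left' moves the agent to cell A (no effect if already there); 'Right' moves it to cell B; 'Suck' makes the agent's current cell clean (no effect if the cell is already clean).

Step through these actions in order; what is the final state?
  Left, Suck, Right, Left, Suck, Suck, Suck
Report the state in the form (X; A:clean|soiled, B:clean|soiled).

t=1 Left ⇒ (A; A:soiled, B:soiled)
t=2 Suck ⇒ (A; A:clean, B:soiled)
t=3 Right ⇒ (B; A:clean, B:soiled)
t=4 Left ⇒ (A; A:clean, B:soiled)
t=5 Suck ⇒ (A; A:clean, B:soiled)
t=6 Suck ⇒ (A; A:clean, B:soiled)
t=7 Suck ⇒ (A; A:clean, B:soiled)

(A; A:clean, B:soiled)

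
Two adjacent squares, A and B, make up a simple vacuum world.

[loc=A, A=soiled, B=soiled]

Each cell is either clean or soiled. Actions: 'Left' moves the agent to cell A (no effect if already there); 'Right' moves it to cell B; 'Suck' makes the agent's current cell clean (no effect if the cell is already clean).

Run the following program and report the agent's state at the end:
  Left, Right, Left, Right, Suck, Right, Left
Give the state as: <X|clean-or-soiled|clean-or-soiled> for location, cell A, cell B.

step 1/7 (Left): <A|soiled|soiled>
step 2/7 (Right): <B|soiled|soiled>
step 3/7 (Left): <A|soiled|soiled>
step 4/7 (Right): <B|soiled|soiled>
step 5/7 (Suck): <B|soiled|clean>
step 6/7 (Right): <B|soiled|clean>
step 7/7 (Left): <A|soiled|clean>

<A|soiled|clean>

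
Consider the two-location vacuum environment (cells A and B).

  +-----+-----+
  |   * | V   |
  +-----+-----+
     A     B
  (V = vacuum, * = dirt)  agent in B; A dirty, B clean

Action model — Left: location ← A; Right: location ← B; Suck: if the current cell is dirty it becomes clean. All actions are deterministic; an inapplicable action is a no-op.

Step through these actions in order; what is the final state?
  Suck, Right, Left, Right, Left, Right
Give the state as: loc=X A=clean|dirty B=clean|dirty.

loc=B A=dirty B=clean

[1] after Suck: loc=B A=dirty B=clean
[2] after Right: loc=B A=dirty B=clean
[3] after Left: loc=A A=dirty B=clean
[4] after Right: loc=B A=dirty B=clean
[5] after Left: loc=A A=dirty B=clean
[6] after Right: loc=B A=dirty B=clean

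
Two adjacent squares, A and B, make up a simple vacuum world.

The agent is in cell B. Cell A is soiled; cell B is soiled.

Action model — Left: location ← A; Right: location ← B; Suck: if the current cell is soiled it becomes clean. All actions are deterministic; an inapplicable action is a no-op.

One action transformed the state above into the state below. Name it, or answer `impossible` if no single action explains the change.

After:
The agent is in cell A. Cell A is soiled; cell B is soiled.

Left

try  Left: (A; A:soiled, B:soiled)  ← match
try Right: (B; A:soiled, B:soiled)
try  Suck: (B; A:soiled, B:clean)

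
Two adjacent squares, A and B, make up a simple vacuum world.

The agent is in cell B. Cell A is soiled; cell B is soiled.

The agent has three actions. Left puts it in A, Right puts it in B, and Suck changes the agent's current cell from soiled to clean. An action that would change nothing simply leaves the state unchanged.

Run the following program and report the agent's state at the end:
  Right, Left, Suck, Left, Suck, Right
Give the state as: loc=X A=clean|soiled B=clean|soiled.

1. Right → loc=B A=soiled B=soiled
2. Left → loc=A A=soiled B=soiled
3. Suck → loc=A A=clean B=soiled
4. Left → loc=A A=clean B=soiled
5. Suck → loc=A A=clean B=soiled
6. Right → loc=B A=clean B=soiled

loc=B A=clean B=soiled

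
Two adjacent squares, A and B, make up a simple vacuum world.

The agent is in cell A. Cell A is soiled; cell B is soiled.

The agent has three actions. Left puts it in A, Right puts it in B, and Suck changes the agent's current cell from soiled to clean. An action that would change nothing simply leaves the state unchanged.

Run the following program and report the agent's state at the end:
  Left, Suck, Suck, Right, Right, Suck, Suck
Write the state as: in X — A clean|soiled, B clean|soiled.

in B — A clean, B clean

[1] after Left: in A — A soiled, B soiled
[2] after Suck: in A — A clean, B soiled
[3] after Suck: in A — A clean, B soiled
[4] after Right: in B — A clean, B soiled
[5] after Right: in B — A clean, B soiled
[6] after Suck: in B — A clean, B clean
[7] after Suck: in B — A clean, B clean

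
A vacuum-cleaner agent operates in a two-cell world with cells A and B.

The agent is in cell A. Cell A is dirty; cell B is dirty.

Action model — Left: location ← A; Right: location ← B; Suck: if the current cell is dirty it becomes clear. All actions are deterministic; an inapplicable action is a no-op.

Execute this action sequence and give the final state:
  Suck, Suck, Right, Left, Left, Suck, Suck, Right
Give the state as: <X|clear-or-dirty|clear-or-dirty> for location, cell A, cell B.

[1] after Suck: <A|clear|dirty>
[2] after Suck: <A|clear|dirty>
[3] after Right: <B|clear|dirty>
[4] after Left: <A|clear|dirty>
[5] after Left: <A|clear|dirty>
[6] after Suck: <A|clear|dirty>
[7] after Suck: <A|clear|dirty>
[8] after Right: <B|clear|dirty>

<B|clear|dirty>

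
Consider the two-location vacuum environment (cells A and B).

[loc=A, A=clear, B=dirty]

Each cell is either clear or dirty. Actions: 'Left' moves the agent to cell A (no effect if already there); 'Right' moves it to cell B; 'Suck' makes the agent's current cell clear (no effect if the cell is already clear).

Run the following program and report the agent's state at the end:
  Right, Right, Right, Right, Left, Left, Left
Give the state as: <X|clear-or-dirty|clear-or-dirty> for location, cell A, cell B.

<A|clear|dirty>

[1] after Right: <B|clear|dirty>
[2] after Right: <B|clear|dirty>
[3] after Right: <B|clear|dirty>
[4] after Right: <B|clear|dirty>
[5] after Left: <A|clear|dirty>
[6] after Left: <A|clear|dirty>
[7] after Left: <A|clear|dirty>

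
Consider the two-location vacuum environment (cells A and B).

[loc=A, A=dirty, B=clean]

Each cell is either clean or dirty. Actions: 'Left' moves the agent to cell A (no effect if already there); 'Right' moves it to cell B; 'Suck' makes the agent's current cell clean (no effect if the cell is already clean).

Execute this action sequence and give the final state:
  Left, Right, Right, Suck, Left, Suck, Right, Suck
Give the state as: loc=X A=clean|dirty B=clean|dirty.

1. Left → loc=A A=dirty B=clean
2. Right → loc=B A=dirty B=clean
3. Right → loc=B A=dirty B=clean
4. Suck → loc=B A=dirty B=clean
5. Left → loc=A A=dirty B=clean
6. Suck → loc=A A=clean B=clean
7. Right → loc=B A=clean B=clean
8. Suck → loc=B A=clean B=clean

loc=B A=clean B=clean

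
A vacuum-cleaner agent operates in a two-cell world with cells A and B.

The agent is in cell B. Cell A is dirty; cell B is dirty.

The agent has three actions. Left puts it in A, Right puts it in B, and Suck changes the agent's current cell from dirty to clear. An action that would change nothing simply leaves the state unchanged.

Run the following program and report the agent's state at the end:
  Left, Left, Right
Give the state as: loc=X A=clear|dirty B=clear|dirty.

1. Left → loc=A A=dirty B=dirty
2. Left → loc=A A=dirty B=dirty
3. Right → loc=B A=dirty B=dirty

loc=B A=dirty B=dirty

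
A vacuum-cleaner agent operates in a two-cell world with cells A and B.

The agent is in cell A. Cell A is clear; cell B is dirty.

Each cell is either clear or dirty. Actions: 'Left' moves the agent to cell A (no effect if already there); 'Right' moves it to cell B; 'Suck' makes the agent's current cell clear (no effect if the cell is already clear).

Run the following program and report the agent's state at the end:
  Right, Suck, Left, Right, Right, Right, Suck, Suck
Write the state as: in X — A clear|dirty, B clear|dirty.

step 1/8 (Right): in B — A clear, B dirty
step 2/8 (Suck): in B — A clear, B clear
step 3/8 (Left): in A — A clear, B clear
step 4/8 (Right): in B — A clear, B clear
step 5/8 (Right): in B — A clear, B clear
step 6/8 (Right): in B — A clear, B clear
step 7/8 (Suck): in B — A clear, B clear
step 8/8 (Suck): in B — A clear, B clear

in B — A clear, B clear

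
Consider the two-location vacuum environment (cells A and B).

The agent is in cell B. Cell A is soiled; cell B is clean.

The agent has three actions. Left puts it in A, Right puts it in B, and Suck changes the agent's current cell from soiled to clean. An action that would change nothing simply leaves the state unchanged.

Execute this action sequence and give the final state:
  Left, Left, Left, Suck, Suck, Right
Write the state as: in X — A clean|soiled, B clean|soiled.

in B — A clean, B clean

t=1 Left ⇒ in A — A soiled, B clean
t=2 Left ⇒ in A — A soiled, B clean
t=3 Left ⇒ in A — A soiled, B clean
t=4 Suck ⇒ in A — A clean, B clean
t=5 Suck ⇒ in A — A clean, B clean
t=6 Right ⇒ in B — A clean, B clean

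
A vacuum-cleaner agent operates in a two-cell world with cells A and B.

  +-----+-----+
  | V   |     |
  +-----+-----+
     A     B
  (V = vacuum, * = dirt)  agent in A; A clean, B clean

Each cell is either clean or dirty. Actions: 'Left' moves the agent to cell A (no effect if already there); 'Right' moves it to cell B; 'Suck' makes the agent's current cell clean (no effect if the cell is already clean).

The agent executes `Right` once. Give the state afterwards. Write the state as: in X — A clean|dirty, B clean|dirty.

in B — A clean, B clean

start: in A — A clean, B clean
Right (#1): in B — A clean, B clean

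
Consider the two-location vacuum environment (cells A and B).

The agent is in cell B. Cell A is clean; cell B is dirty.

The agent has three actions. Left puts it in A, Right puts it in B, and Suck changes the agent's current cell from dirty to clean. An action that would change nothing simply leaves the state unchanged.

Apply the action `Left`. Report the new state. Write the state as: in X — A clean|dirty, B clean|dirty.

in A — A clean, B dirty

start: in B — A clean, B dirty
1) do Left; now in A — A clean, B dirty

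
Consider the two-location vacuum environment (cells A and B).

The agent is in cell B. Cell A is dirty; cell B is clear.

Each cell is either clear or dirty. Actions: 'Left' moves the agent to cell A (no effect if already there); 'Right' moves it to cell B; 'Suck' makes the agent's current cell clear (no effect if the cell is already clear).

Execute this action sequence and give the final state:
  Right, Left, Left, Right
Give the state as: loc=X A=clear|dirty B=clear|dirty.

t=1 Right ⇒ loc=B A=dirty B=clear
t=2 Left ⇒ loc=A A=dirty B=clear
t=3 Left ⇒ loc=A A=dirty B=clear
t=4 Right ⇒ loc=B A=dirty B=clear

loc=B A=dirty B=clear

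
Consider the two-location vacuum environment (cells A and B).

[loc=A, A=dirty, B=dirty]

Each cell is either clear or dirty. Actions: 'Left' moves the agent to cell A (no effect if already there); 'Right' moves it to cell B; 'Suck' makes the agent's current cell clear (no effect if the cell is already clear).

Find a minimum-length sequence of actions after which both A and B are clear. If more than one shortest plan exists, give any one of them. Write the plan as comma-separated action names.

step 1/3 (Suck): in A — A clear, B dirty
step 2/3 (Right): in B — A clear, B dirty
step 3/3 (Suck): in B — A clear, B clear
min 3: Suck A + move + Suck B

Suck, Right, Suck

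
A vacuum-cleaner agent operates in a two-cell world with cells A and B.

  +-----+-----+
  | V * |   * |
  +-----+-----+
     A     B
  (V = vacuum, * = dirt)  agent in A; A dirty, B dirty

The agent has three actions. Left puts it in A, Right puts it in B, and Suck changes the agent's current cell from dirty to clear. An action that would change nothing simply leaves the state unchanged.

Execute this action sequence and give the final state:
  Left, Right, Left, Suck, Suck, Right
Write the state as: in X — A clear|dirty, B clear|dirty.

in B — A clear, B dirty

[1] after Left: in A — A dirty, B dirty
[2] after Right: in B — A dirty, B dirty
[3] after Left: in A — A dirty, B dirty
[4] after Suck: in A — A clear, B dirty
[5] after Suck: in A — A clear, B dirty
[6] after Right: in B — A clear, B dirty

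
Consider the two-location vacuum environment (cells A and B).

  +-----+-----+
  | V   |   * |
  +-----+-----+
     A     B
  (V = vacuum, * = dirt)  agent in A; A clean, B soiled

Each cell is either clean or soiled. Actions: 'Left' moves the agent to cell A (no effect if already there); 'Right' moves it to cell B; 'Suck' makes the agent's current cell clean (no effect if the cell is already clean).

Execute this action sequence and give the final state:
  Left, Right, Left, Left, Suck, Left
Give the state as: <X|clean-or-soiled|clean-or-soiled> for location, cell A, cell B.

<A|clean|soiled>

1. Left → <A|clean|soiled>
2. Right → <B|clean|soiled>
3. Left → <A|clean|soiled>
4. Left → <A|clean|soiled>
5. Suck → <A|clean|soiled>
6. Left → <A|clean|soiled>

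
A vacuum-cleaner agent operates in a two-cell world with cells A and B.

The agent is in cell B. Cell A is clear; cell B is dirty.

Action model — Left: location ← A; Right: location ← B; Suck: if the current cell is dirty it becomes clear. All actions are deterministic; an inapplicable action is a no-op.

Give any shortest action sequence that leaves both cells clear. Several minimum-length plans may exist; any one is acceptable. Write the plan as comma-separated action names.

step 1/1 (Suck): (B; A:clear, B:clear)
min 1: B is dirty, one Suck

Suck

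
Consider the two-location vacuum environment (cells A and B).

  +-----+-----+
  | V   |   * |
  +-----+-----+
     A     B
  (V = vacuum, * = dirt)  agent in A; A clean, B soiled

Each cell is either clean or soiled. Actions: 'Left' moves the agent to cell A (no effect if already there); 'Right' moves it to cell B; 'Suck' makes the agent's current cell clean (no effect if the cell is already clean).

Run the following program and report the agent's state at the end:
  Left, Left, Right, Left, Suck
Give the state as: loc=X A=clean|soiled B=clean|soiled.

loc=A A=clean B=soiled

t=1 Left ⇒ loc=A A=clean B=soiled
t=2 Left ⇒ loc=A A=clean B=soiled
t=3 Right ⇒ loc=B A=clean B=soiled
t=4 Left ⇒ loc=A A=clean B=soiled
t=5 Suck ⇒ loc=A A=clean B=soiled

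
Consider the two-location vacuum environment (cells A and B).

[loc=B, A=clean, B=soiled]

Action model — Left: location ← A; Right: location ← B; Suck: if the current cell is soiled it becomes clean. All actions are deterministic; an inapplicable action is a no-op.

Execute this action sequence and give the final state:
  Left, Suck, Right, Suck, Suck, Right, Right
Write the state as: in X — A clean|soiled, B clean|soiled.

1. Left → in A — A clean, B soiled
2. Suck → in A — A clean, B soiled
3. Right → in B — A clean, B soiled
4. Suck → in B — A clean, B clean
5. Suck → in B — A clean, B clean
6. Right → in B — A clean, B clean
7. Right → in B — A clean, B clean

in B — A clean, B clean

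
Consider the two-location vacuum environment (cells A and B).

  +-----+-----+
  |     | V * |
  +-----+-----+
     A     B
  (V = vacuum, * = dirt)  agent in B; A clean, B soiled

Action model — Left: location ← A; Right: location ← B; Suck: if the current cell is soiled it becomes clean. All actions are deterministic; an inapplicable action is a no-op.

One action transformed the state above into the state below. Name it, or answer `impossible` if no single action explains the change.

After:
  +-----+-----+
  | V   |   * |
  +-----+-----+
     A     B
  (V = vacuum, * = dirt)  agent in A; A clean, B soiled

Left

try  Left: <A|clean|soiled>  ← match
try Right: <B|clean|soiled>
try  Suck: <B|clean|clean>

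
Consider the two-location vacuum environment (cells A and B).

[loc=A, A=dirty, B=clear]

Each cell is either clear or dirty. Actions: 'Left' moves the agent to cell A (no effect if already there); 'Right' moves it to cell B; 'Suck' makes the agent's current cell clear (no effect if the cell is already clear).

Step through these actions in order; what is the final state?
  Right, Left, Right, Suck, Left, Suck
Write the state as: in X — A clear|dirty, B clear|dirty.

1. Right → in B — A dirty, B clear
2. Left → in A — A dirty, B clear
3. Right → in B — A dirty, B clear
4. Suck → in B — A dirty, B clear
5. Left → in A — A dirty, B clear
6. Suck → in A — A clear, B clear

in A — A clear, B clear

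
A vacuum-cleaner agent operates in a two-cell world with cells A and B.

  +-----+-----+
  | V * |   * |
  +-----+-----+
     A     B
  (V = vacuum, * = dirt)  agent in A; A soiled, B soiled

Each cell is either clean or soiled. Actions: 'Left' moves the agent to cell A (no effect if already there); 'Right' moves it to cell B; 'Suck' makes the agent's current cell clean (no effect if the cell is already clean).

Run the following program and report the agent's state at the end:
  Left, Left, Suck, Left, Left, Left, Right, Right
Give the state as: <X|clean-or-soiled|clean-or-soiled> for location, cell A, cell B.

[1] after Left: <A|soiled|soiled>
[2] after Left: <A|soiled|soiled>
[3] after Suck: <A|clean|soiled>
[4] after Left: <A|clean|soiled>
[5] after Left: <A|clean|soiled>
[6] after Left: <A|clean|soiled>
[7] after Right: <B|clean|soiled>
[8] after Right: <B|clean|soiled>

<B|clean|soiled>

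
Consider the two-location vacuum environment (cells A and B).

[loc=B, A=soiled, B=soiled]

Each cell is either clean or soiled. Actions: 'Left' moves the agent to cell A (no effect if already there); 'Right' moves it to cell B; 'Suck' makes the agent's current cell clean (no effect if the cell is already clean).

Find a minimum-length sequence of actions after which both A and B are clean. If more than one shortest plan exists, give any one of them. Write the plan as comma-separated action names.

Suck, Left, Suck

1. Suck → <B|soiled|clean>
2. Left → <A|soiled|clean>
3. Suck → <A|clean|clean>
min 3: Suck B + move + Suck A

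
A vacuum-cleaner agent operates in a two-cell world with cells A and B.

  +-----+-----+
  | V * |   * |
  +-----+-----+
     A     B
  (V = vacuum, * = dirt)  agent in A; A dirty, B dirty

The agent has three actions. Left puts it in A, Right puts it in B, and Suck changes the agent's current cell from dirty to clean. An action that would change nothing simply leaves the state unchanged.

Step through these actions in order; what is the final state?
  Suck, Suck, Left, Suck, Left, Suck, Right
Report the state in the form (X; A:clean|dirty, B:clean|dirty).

(B; A:clean, B:dirty)

[1] after Suck: (A; A:clean, B:dirty)
[2] after Suck: (A; A:clean, B:dirty)
[3] after Left: (A; A:clean, B:dirty)
[4] after Suck: (A; A:clean, B:dirty)
[5] after Left: (A; A:clean, B:dirty)
[6] after Suck: (A; A:clean, B:dirty)
[7] after Right: (B; A:clean, B:dirty)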